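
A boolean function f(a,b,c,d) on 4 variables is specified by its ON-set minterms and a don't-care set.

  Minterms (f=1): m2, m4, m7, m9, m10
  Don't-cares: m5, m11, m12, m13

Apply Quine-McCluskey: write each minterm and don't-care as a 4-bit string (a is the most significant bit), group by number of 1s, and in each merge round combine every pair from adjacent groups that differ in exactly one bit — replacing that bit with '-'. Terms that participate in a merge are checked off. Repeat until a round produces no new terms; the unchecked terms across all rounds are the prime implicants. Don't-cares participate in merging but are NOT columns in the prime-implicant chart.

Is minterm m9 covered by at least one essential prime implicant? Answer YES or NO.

size-2^0 implicants → 0010(✓)  0100(✓)  0101(✓)  0111(✓)  1001(✓)  1010(✓)  1011(✓)  1100(✓)  1101(✓)
size-2^1 implicants → -010  -100(✓)  -101(✓)  01-1  010-(✓)  1-01  10-1  101-  110-(✓)
size-2^2 implicants → -10-
Unchecked terms (primes): -010, -10-, 01-1, 1-01, 10-1, 101-
Minterm coverage:
  m2 ⊆ -010 [E]
  m4 ⊆ -10- [E]
  m7 ⊆ 01-1 [E]
  m9 ⊆ 1-01,10-1
  m10 ⊆ -010,101-
E = {-010, -10-, 01-1}

NO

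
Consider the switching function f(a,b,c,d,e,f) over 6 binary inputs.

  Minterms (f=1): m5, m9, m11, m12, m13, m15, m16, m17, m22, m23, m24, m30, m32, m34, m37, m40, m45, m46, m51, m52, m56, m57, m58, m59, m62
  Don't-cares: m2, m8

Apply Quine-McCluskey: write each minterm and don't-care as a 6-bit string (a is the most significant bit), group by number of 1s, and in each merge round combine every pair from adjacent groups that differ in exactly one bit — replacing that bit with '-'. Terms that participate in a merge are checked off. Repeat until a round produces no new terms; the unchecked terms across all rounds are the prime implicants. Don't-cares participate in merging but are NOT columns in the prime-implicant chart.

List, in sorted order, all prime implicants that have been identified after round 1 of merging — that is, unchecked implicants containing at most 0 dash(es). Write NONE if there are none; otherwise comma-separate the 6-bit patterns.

size-2^0 implicants → 000010(✓)  000101(✓)  001000(✓)  001001(✓)  001011(✓)  001100(✓)  001101(✓)  001111(✓)  010000(✓)  010001(✓)  010110(✓)  010111(✓)  011000(✓)  011110(✓)  100000(✓)  100010(✓)  100101(✓)  101000(✓)  101101(✓)  101110(✓)  110011(✓)  110100  111000(✓)  111001(✓)  111010(✓)  111011(✓)  111110(✓)
size-2^1 implicants → -00010  -00101(✓)  -01000(✓)  -01101(✓)  -11000(✓)  -11110  0-1000(✓)  00-101(✓)  001-00(✓)  001-01(✓)  001-11(✓)  0010-1(✓)  00100-(✓)  0011-1(✓)  00110-(✓)  01-000  01-110  01000-  01011-  1-1000(✓)  1-1110  10-000  10-101(✓)  1000-0  11-011  111-10  1110-0(✓)  1110-1(✓)  11100-(✓)  11101-(✓)
size-2^2 implicants → --1000  -0-101  001--1  001-0-  1110--
Unchecked terms (primes): --1000, -0-101, -00010, -11110, 001--1, 001-0-, 01-000, 01-110, 01000-, 01011-, 1-1110, 10-000, 1000-0, 11-011, 110100, 111-10, 1110--

110100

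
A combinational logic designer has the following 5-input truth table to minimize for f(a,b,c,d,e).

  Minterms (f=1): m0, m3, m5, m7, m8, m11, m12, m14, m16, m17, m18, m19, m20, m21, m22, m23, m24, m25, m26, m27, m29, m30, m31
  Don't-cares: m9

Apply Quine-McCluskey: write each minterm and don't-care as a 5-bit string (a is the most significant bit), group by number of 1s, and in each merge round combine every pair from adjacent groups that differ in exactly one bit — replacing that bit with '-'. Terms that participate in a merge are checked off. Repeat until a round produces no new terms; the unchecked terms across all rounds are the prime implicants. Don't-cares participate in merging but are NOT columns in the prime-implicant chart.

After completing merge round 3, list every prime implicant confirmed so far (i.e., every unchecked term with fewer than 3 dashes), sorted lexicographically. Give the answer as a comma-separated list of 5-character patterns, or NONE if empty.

--000, --011, -0-11, -01-1, -10-1, -100-, -1110, 01-00, 011-0

Round 0: 00000✓ 00011✓ 00101✓ 00111✓ 01000✓ 01001✓ 01011✓ 01100✓ 01110✓ 10000✓ 10001✓ 10010✓ 10011✓ 10100✓ 10101✓ 10110✓ 10111✓ 11000✓ 11001✓ 11010✓ 11011✓ 11101✓ 11110✓ 11111✓
Round 1: -0000✓ -0011✓ -0101✓ -0111✓ -1000✓ -1001✓ -1011✓ -1110 0-000✓ 0-011✓ 00-11✓ 001-1✓ 01-00 010-1✓ 0100-✓ 011-0 1-000✓ 1-001✓ 1-010✓ 1-011✓ 1-101✓ 1-110✓ 1-111✓ 10-00✓ 10-01✓ 10-10✓ 10-11✓ 100-0✓ 100-1✓ 1000-✓ 1001-✓ 101-0✓ 101-1✓ 1010-✓ 1011-✓ 11-01✓ 11-10✓ 11-11✓ 110-0✓ 110-1✓ 1100-✓ 1101-✓ 111-1✓ 1111-✓
Round 2: --000 --011 -0-11 -01-1 -10-1 -100- 1--01✓ 1--10✓ 1--11✓ 1-0-0✓ 1-0-1✓ 1-00-✓ 1-01-✓ 1-1-1✓ 1-11-✓ 10--0✓ 10--1✓ 10-0-✓ 10-1-✓ 100--✓ 101--✓ 11--1✓ 11-1-✓ 110--✓
Round 3: 1---1 1--1- 1-0-- 10---
PIs = {--000, --011, -0-11, -01-1, -10-1, -100-, -1110, 01-00, 011-0, 1---1, 1--1-, 1-0--, 10---}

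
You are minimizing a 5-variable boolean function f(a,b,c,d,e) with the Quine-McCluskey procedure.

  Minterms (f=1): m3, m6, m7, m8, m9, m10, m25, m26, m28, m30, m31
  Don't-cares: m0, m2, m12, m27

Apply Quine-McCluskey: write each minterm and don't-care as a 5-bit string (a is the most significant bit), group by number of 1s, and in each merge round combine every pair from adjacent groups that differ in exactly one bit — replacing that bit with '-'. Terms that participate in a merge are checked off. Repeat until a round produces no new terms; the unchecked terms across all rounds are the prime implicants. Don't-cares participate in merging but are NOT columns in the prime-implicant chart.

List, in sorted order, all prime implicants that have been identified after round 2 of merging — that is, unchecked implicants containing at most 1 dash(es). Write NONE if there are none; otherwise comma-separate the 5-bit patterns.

Round 0: 00000✓ 00010✓ 00011✓ 00110✓ 00111✓ 01000✓ 01001✓ 01010✓ 01100✓ 11001✓ 11010✓ 11011✓ 11100✓ 11110✓ 11111✓
Round 1: -1001 -1010 -1100 0-000✓ 0-010✓ 00-10✓ 00-11✓ 000-0✓ 0001-✓ 0011-✓ 01-00 010-0✓ 0100- 11-10✓ 11-11✓ 110-1 1101-✓ 111-0 1111-✓
Round 2: 0-0-0 00-1- 11-1-
PIs = {-1001, -1010, -1100, 0-0-0, 00-1-, 01-00, 0100-, 11-1-, 110-1, 111-0}

-1001, -1010, -1100, 01-00, 0100-, 110-1, 111-0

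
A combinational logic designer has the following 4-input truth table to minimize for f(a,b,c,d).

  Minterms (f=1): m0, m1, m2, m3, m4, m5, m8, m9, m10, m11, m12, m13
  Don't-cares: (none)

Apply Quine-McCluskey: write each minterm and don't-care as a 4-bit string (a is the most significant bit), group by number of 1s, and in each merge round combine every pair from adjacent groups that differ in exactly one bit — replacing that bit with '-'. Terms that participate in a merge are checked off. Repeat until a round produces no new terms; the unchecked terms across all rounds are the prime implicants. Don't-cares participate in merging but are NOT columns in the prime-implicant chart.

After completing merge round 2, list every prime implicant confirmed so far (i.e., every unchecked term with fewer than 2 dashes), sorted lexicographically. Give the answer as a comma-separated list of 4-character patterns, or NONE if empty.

[col 0] 0000*, 0001*, 0010*, 0011*, 0100*, 0101*, 1000*, 1001*, 1010*, 1011*, 1100*, 1101*
[col 1] -000*, -001*, -010*, -011*, -100*, -101*, 0-00*, 0-01*, 00-0*, 00-1*, 000-*, 001-*, 010-*, 1-00*, 1-01*, 10-0*, 10-1*, 100-*, 101-*, 110-*
[col 2] --00*, --01*, -0-0*, -0-1*, -00-*, -01-*, -10-*, 0-0-*, 00--*, 1-0-*, 10--*
[col 3] --0-, -0--
Prime implicants: --0-, -0--

NONE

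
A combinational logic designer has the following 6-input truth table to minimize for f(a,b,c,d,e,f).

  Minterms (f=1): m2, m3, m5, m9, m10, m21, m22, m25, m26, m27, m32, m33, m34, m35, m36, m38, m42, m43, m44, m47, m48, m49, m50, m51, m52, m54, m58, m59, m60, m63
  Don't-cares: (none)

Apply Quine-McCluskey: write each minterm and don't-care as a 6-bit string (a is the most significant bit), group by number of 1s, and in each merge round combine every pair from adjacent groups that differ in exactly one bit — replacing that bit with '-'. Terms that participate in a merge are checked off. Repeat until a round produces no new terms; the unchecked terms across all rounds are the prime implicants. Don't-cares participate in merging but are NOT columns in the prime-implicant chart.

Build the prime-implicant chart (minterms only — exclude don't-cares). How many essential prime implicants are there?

8

[col 0] 000010*, 000011*, 000101*, 001001*, 001010*, 010101*, 010110*, 011001*, 011010*, 011011*, 100000*, 100001*, 100010*, 100011*, 100100*, 100110*, 101010*, 101011*, 101100*, 101111*, 110000*, 110001*, 110010*, 110011*, 110100*, 110110*, 111010*, 111011*, 111100*, 111111*
[col 1] -00010*, -00011*, -01010*, -10110, -11010*, -11011*, 0-0101, 0-1001, 0-1010*, 00-010*, 00001-*, 0110-1, 01101-*, 1-0000*, 1-0001*, 1-0010*, 1-0011*, 1-0100*, 1-0110*, 1-1010*, 1-1011*, 1-1100*, 1-1111*, 10-010*, 10-011*, 10-100*, 100-00*, 100-10*, 1000-0*, 1000-1*, 10000-*, 10001-*, 1001-0*, 101-11*, 10101-*, 11-010*, 11-011*, 11-100*, 110-00*, 110-10*, 1100-0*, 1100-1*, 11000-*, 11001-*, 1101-0*, 111-11*, 11101-*
[col 2] --1010, -0-010, -0001-, -1101-, 1--010*, 1--011*, 1--100, 1-0-00*, 1-0-10*, 1-00-0*, 1-00-1*, 1-000-*, 1-001-*, 1-01-0*, 1-1-11, 1-101-*, 10-01-*, 100--0*, 1000--*, 11-01-*, 110--0*, 1100--*
[col 3] 1--01-, 1-0--0, 1-00--
Prime implicants: --1010, -0-010, -0001-, -10110, -1101-, 0-0101, 0-1001, 0110-1, 1--01-, 1--100, 1-0--0, 1-00--, 1-1-11
PI chart (minterm → PIs covering it):
  2 | -0-010,-0001-
  3 | -0001-  (sole → essential)
  5 | 0-0101  (sole → essential)
  9 | 0-1001  (sole → essential)
  10 | --1010,-0-010
  21 | 0-0101  (sole → essential)
  22 | -10110  (sole → essential)
  25 | 0-1001,0110-1
  26 | --1010,-1101-
  27 | -1101-,0110-1
  32 | 1-0--0,1-00--
  33 | 1-00--  (sole → essential)
  34 | -0-010,-0001-,1--01-,1-0--0,1-00--
  35 | -0001-,1--01-,1-00--
  36 | 1--100,1-0--0
  38 | 1-0--0  (sole → essential)
  42 | --1010,-0-010,1--01-
  43 | 1--01-,1-1-11
  44 | 1--100  (sole → essential)
  47 | 1-1-11  (sole → essential)
  48 | 1-0--0,1-00--
  49 | 1-00--  (sole → essential)
  50 | 1--01-,1-0--0,1-00--
  51 | 1--01-,1-00--
  52 | 1--100,1-0--0
  54 | -10110,1-0--0
  58 | --1010,-1101-,1--01-
  59 | -1101-,1--01-,1-1-11
  60 | 1--100  (sole → essential)
  63 | 1-1-11  (sole → essential)
Essential prime implicants: -0001-, -10110, 0-0101, 0-1001, 1--100, 1-0--0, 1-00--, 1-1-11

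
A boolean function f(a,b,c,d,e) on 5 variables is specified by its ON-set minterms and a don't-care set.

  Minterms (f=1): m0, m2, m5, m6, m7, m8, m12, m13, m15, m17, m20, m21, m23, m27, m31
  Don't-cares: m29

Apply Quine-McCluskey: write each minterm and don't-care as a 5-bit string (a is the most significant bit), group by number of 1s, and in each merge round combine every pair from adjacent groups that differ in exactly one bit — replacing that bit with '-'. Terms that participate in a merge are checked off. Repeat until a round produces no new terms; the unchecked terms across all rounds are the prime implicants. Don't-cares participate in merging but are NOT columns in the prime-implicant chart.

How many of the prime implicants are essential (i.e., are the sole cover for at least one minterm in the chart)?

[col 0] 00000*, 00010*, 00101*, 00110*, 00111*, 01000*, 01100*, 01101*, 01111*, 10001*, 10100*, 10101*, 10111*, 11011*, 11101*, 11111*
[col 1] -0101*, -0111*, -1101*, -1111*, 0-000, 0-101*, 0-111*, 00-10, 000-0, 001-1*, 0011-, 01-00, 011-1*, 0110-, 1-101*, 1-111*, 10-01, 101-1*, 1010-, 11-11, 111-1*
[col 2] --101*, --111*, -01-1*, -11-1*, 0-1-1*, 1-1-1*
[col 3] --1-1
Prime implicants: --1-1, 0-000, 00-10, 000-0, 0011-, 01-00, 0110-, 10-01, 1010-, 11-11
PI chart (minterm → PIs covering it):
  0 | 0-000,000-0
  2 | 00-10,000-0
  5 | --1-1  (sole → essential)
  6 | 00-10,0011-
  7 | --1-1,0011-
  8 | 0-000,01-00
  12 | 01-00,0110-
  13 | --1-1,0110-
  15 | --1-1  (sole → essential)
  17 | 10-01  (sole → essential)
  20 | 1010-  (sole → essential)
  21 | --1-1,10-01,1010-
  23 | --1-1  (sole → essential)
  27 | 11-11  (sole → essential)
  31 | --1-1,11-11
Essential prime implicants: --1-1, 10-01, 1010-, 11-11

4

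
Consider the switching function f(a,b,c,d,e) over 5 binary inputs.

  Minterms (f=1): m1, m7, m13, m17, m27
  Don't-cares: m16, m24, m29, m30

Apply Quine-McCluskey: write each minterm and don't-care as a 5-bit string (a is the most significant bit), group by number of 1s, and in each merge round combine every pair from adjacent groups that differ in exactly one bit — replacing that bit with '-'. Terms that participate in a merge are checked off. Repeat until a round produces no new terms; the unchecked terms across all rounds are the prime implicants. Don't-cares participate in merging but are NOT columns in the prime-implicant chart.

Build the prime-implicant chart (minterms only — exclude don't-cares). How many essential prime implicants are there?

4

[col 0] 00001*, 00111, 01101*, 10000*, 10001*, 11000*, 11011, 11101*, 11110
[col 1] -0001, -1101, 1-000, 1000-
Prime implicants: -0001, -1101, 00111, 1-000, 1000-, 11011, 11110
PI chart (minterm → PIs covering it):
  1 | -0001  (sole → essential)
  7 | 00111  (sole → essential)
  13 | -1101  (sole → essential)
  17 | -0001,1000-
  27 | 11011  (sole → essential)
Essential prime implicants: -0001, -1101, 00111, 11011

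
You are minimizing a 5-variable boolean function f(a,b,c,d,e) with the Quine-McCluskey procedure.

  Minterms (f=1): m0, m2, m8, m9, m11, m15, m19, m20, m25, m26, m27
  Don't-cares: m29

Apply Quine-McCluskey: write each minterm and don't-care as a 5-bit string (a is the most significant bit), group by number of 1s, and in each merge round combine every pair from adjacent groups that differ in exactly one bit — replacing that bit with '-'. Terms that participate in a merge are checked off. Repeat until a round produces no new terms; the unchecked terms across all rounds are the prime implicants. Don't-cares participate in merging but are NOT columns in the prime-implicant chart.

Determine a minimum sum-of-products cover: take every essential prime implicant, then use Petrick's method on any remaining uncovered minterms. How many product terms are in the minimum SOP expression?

[col 0] 00000*, 00010*, 01000*, 01001*, 01011*, 01111*, 10011*, 10100, 11001*, 11010*, 11011*, 11101*
[col 1] -1001*, -1011*, 0-000, 000-0, 01-11, 010-1*, 0100-, 1-011, 11-01, 110-1*, 1101-
[col 2] -10-1
Prime implicants: -10-1, 0-000, 000-0, 01-11, 0100-, 1-011, 10100, 11-01, 1101-
PI chart (minterm → PIs covering it):
  0 | 0-000,000-0
  2 | 000-0  (sole → essential)
  8 | 0-000,0100-
  9 | -10-1,0100-
  11 | -10-1,01-11
  15 | 01-11  (sole → essential)
  19 | 1-011  (sole → essential)
  20 | 10100  (sole → essential)
  25 | -10-1,11-01
  26 | 1101-  (sole → essential)
  27 | -10-1,1-011,1101-
Essential prime implicants: 000-0, 01-11, 1-011, 10100, 1101-
Petrick residual → -10-1, 0-000
Minimum SOP uses 7 PIs: bc'e + a'c'd'e' + a'b'c'e' + a'bde + ac'de + ab'cd'e' + abc'd

7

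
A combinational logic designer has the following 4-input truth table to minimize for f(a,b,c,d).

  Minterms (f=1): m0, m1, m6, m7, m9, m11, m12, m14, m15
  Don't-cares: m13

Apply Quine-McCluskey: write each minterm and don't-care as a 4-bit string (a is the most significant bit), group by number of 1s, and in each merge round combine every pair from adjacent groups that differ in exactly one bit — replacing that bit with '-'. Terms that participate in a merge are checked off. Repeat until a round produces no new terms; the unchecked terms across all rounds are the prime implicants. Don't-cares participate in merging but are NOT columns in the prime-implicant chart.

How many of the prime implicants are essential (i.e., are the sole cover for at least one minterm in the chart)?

4

Round 0: 0000✓ 0001✓ 0110✓ 0111✓ 1001✓ 1011✓ 1100✓ 1101✓ 1110✓ 1111✓
Round 1: -001 -110✓ -111✓ 000- 011-✓ 1-01✓ 1-11✓ 10-1✓ 11-0✓ 11-1✓ 110-✓ 111-✓
Round 2: -11- 1--1 11--
PIs = {-001, -11-, 000-, 1--1, 11--}
Coverage chart:
  m0: 000- ←essential
  m1: -001,000-
  m6: -11- ←essential
  m7: -11- ←essential
  m9: -001,1--1
  m11: 1--1 ←essential
  m12: 11-- ←essential
  m14: -11-,11--
  m15: -11-,1--1,11--
Essential: -11-, 000-, 1--1, 11--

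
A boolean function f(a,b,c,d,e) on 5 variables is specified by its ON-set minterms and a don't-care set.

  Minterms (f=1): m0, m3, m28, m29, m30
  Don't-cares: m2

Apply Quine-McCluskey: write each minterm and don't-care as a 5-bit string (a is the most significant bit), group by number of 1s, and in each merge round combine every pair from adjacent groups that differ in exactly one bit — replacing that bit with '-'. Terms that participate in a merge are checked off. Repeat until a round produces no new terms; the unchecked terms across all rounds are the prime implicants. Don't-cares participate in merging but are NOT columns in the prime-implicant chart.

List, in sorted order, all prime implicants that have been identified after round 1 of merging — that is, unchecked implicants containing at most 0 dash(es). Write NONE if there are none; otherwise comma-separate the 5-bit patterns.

[col 0] 00000*, 00010*, 00011*, 11100*, 11101*, 11110*
[col 1] 000-0, 0001-, 111-0, 1110-
Prime implicants: 000-0, 0001-, 111-0, 1110-

NONE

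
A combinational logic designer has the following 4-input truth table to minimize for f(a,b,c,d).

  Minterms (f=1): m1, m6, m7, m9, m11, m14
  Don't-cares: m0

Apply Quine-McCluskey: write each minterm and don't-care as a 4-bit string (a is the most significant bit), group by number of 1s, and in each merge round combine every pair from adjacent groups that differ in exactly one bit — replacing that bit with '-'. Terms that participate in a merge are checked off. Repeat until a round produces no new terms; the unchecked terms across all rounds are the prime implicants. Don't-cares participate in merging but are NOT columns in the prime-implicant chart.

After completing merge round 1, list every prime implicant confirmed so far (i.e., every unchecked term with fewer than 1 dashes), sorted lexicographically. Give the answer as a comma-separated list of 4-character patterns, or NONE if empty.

Round 0: 0000✓ 0001✓ 0110✓ 0111✓ 1001✓ 1011✓ 1110✓
Round 1: -001 -110 000- 011- 10-1
PIs = {-001, -110, 000-, 011-, 10-1}

NONE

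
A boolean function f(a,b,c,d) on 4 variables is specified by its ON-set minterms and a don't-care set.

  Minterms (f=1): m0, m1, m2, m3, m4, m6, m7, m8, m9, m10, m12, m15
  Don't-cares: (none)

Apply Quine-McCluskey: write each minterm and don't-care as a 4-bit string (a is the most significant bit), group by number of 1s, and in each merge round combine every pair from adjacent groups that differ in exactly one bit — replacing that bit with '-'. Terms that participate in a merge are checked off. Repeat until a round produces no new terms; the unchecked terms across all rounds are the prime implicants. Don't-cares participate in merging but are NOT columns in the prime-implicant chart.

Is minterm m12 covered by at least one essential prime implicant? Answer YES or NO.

Round 0: 0000✓ 0001✓ 0010✓ 0011✓ 0100✓ 0110✓ 0111✓ 1000✓ 1001✓ 1010✓ 1100✓ 1111✓
Round 1: -000✓ -001✓ -010✓ -100✓ -111 0-00✓ 0-10✓ 0-11✓ 00-0✓ 00-1✓ 000-✓ 001-✓ 01-0✓ 011-✓ 1-00✓ 10-0✓ 100-✓
Round 2: --00 -0-0 -00- 0--0 0-1- 00--
PIs = {--00, -0-0, -00-, -111, 0--0, 0-1-, 00--}
Coverage chart:
  m0: --00,-0-0,-00-,0--0,00--
  m1: -00-,00--
  m2: -0-0,0--0,0-1-,00--
  m3: 0-1-,00--
  m4: --00,0--0
  m6: 0--0,0-1-
  m7: -111,0-1-
  m8: --00,-0-0,-00-
  m9: -00- ←essential
  m10: -0-0 ←essential
  m12: --00 ←essential
  m15: -111 ←essential
Essential: --00, -0-0, -00-, -111

YES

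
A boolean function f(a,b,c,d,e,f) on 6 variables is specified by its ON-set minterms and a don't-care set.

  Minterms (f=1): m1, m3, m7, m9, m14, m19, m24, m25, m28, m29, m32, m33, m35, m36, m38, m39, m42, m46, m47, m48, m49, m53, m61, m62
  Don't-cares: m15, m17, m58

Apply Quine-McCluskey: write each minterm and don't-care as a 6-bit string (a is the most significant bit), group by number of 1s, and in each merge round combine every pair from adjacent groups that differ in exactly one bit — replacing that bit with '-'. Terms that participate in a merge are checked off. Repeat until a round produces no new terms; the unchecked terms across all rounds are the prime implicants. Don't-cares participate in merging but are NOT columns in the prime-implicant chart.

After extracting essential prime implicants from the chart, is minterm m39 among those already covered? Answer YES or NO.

[col 0] 000001*, 000011*, 000111*, 001001*, 001110*, 001111*, 010001*, 010011*, 011000*, 011001*, 011100*, 011101*, 100000*, 100001*, 100011*, 100100*, 100110*, 100111*, 101010*, 101110*, 101111*, 110000*, 110001*, 110101*, 111010*, 111101*, 111110*
[col 1] -00001*, -00011*, -00111*, -01110*, -01111*, -10001*, -11101, 0-0001*, 0-0011*, 0-1001*, 00-001*, 00-111*, 000-11*, 0000-1*, 00111-*, 01-001*, 0100-1*, 011-00*, 011-01*, 01100-*, 01110-*, 1-0000*, 1-0001*, 1-1010*, 1-1110*, 10-110*, 10-111*, 100-00, 100-11*, 1000-1*, 10000-*, 1001-0, 10011-*, 101-10*, 10111-*, 11-101, 110-01, 11000-*, 111-10*
[col 2] --0001, -0-111, -00-11, -000-1, -0111-, 0--001, 0-00-1, 011-0-, 1-000-, 1-1-10, 10-11-
Prime implicants: --0001, -0-111, -00-11, -000-1, -0111-, -11101, 0--001, 0-00-1, 011-0-, 1-000-, 1-1-10, 10-11-, 100-00, 1001-0, 11-101, 110-01
PI chart (minterm → PIs covering it):
  1 | --0001,-000-1,0--001,0-00-1
  3 | -00-11,-000-1,0-00-1
  7 | -0-111,-00-11
  9 | 0--001  (sole → essential)
  14 | -0111-  (sole → essential)
  19 | 0-00-1  (sole → essential)
  24 | 011-0-  (sole → essential)
  25 | 0--001,011-0-
  28 | 011-0-  (sole → essential)
  29 | -11101,011-0-
  32 | 1-000-,100-00
  33 | --0001,-000-1,1-000-
  35 | -00-11,-000-1
  36 | 100-00,1001-0
  38 | 10-11-,1001-0
  39 | -0-111,-00-11,10-11-
  42 | 1-1-10  (sole → essential)
  46 | -0111-,1-1-10,10-11-
  47 | -0-111,-0111-,10-11-
  48 | 1-000-  (sole → essential)
  49 | --0001,1-000-,110-01
  53 | 11-101,110-01
  61 | -11101,11-101
  62 | 1-1-10  (sole → essential)
Essential prime implicants: -0111-, 0--001, 0-00-1, 011-0-, 1-000-, 1-1-10

NO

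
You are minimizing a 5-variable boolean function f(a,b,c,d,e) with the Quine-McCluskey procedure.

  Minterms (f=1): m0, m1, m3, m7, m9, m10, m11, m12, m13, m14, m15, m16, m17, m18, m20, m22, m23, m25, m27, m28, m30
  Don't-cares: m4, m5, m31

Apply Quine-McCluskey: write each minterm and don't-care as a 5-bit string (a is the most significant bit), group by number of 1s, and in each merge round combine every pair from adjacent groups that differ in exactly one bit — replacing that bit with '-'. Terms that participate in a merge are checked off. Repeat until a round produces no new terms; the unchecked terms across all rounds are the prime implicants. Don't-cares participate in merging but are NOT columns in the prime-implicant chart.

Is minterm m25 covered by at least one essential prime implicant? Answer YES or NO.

Round 0: 00000✓ 00001✓ 00011✓ 00100✓ 00101✓ 00111✓ 01001✓ 01010✓ 01011✓ 01100✓ 01101✓ 01110✓ 01111✓ 10000✓ 10001✓ 10010✓ 10100✓ 10110✓ 10111✓ 11001✓ 11011✓ 11100✓ 11110✓ 11111✓
Round 1: -0000✓ -0001✓ -0100✓ -0111✓ -1001✓ -1011✓ -1100✓ -1110✓ -1111✓ 0-001✓ 0-011✓ 0-100✓ 0-101✓ 0-111✓ 00-00✓ 00-01✓ 00-11✓ 000-1✓ 0000-✓ 001-1✓ 0010-✓ 01-01✓ 01-10✓ 01-11✓ 010-1✓ 0101-✓ 011-0✓ 011-1✓ 0110-✓ 0111-✓ 1-001✓ 1-100✓ 1-110✓ 1-111✓ 10-00✓ 10-10✓ 100-0✓ 1000-✓ 101-0✓ 1011-✓ 11-11✓ 110-1✓ 111-0✓ 1111-✓
Round 2: --001 --100 --111 -0-00 -000- -1-11 -10-1 -11-0 -111- 0--01✓ 0--11✓ 0-0-1✓ 0-1-1✓ 0-10- 00--1✓ 00-0- 01--1✓ 01-1- 011-- 1-1-0 1-11- 10--0
Round 3: 0---1
PIs = {--001, --100, --111, -0-00, -000-, -1-11, -10-1, -11-0, -111-, 0---1, 0-10-, 00-0-, 01-1-, 011--, 1-1-0, 1-11-, 10--0}
Coverage chart:
  m0: -0-00,-000-,00-0-
  m1: --001,-000-,0---1,00-0-
  m3: 0---1 ←essential
  m7: --111,0---1
  m9: --001,-10-1,0---1
  m10: 01-1- ←essential
  m11: -1-11,-10-1,0---1,01-1-
  m12: --100,-11-0,0-10-,011--
  m13: 0---1,0-10-,011--
  m14: -11-0,-111-,01-1-,011--
  m15: --111,-1-11,-111-,0---1,01-1-,011--
  m16: -0-00,-000-,10--0
  m17: --001,-000-
  m18: 10--0 ←essential
  m20: --100,-0-00,1-1-0,10--0
  m22: 1-1-0,1-11-,10--0
  m23: --111,1-11-
  m25: --001,-10-1
  m27: -1-11,-10-1
  m28: --100,-11-0,1-1-0
  m30: -11-0,-111-,1-1-0,1-11-
Essential: 0---1, 01-1-, 10--0

NO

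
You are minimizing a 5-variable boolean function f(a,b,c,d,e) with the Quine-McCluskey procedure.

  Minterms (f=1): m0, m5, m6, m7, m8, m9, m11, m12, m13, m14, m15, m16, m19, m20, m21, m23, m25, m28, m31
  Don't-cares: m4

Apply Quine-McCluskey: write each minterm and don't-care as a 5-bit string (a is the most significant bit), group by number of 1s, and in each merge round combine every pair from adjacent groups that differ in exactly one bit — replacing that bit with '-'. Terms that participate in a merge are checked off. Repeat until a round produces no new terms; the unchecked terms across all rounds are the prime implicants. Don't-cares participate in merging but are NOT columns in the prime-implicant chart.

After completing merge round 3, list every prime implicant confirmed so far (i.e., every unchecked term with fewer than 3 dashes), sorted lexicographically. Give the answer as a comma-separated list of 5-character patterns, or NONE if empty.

Round 0: 00000✓ 00100✓ 00101✓ 00110✓ 00111✓ 01000✓ 01001✓ 01011✓ 01100✓ 01101✓ 01110✓ 01111✓ 10000✓ 10011✓ 10100✓ 10101✓ 10111✓ 11001✓ 11100✓ 11111✓
Round 1: -0000✓ -0100✓ -0101✓ -0111✓ -1001 -1100✓ -1111✓ 0-000✓ 0-100✓ 0-101✓ 0-110✓ 0-111✓ 00-00✓ 001-0✓ 001-1✓ 0010-✓ 0011-✓ 01-00✓ 01-01✓ 01-11✓ 010-1✓ 0100-✓ 011-0✓ 011-1✓ 0110-✓ 0111-✓ 1-100✓ 1-111✓ 10-00✓ 10-11 101-1✓ 1010-✓
Round 2: --100 --111 -0-00 -01-1 -010- 0--00 0-1-0✓ 0-1-1✓ 0-10-✓ 0-11-✓ 001--✓ 01--1 01-0- 011--✓
Round 3: 0-1--
PIs = {--100, --111, -0-00, -01-1, -010-, -1001, 0--00, 0-1--, 01--1, 01-0-, 10-11}

--100, --111, -0-00, -01-1, -010-, -1001, 0--00, 01--1, 01-0-, 10-11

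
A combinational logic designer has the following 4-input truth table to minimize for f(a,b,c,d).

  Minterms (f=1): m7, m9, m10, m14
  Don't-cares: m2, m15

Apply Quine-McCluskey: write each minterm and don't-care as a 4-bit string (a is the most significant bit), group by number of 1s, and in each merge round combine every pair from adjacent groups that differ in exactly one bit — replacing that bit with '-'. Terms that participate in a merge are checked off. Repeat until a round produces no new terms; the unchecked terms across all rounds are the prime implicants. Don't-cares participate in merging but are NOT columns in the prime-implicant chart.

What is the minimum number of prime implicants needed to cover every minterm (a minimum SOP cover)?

Round 0: 0010✓ 0111✓ 1001 1010✓ 1110✓ 1111✓
Round 1: -010 -111 1-10 111-
PIs = {-010, -111, 1-10, 1001, 111-}
Coverage chart:
  m7: -111 ←essential
  m9: 1001 ←essential
  m10: -010,1-10
  m14: 1-10,111-
Essential: -111, 1001
Petrick residual → 1-10
Min cover (3 terms): bcd + acd' + ab'c'd

3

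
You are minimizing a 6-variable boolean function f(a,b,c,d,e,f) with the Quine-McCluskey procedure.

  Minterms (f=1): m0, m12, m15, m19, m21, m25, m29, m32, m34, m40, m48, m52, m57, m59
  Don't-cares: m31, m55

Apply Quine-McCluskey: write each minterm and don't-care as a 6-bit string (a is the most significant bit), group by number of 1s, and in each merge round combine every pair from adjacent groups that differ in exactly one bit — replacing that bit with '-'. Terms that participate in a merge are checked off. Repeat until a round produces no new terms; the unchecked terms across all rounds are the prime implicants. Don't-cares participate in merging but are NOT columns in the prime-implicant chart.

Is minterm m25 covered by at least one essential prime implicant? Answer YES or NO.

Round 0: 000000✓ 001100 001111✓ 010011 010101✓ 011001✓ 011101✓ 011111✓ 100000✓ 100010✓ 101000✓ 110000✓ 110100✓ 110111 111001✓ 111011✓
Round 1: -00000 -11001 0-1111 01-101 011-01 0111-1 1-0000 10-000 1000-0 110-00 1110-1
PIs = {-00000, -11001, 0-1111, 001100, 01-101, 010011, 011-01, 0111-1, 1-0000, 10-000, 1000-0, 110-00, 110111, 1110-1}
Coverage chart:
  m0: -00000 ←essential
  m12: 001100 ←essential
  m15: 0-1111 ←essential
  m19: 010011 ←essential
  m21: 01-101 ←essential
  m25: -11001,011-01
  m29: 01-101,011-01,0111-1
  m32: -00000,1-0000,10-000,1000-0
  m34: 1000-0 ←essential
  m40: 10-000 ←essential
  m48: 1-0000,110-00
  m52: 110-00 ←essential
  m57: -11001,1110-1
  m59: 1110-1 ←essential
Essential: -00000, 0-1111, 001100, 01-101, 010011, 10-000, 1000-0, 110-00, 1110-1

NO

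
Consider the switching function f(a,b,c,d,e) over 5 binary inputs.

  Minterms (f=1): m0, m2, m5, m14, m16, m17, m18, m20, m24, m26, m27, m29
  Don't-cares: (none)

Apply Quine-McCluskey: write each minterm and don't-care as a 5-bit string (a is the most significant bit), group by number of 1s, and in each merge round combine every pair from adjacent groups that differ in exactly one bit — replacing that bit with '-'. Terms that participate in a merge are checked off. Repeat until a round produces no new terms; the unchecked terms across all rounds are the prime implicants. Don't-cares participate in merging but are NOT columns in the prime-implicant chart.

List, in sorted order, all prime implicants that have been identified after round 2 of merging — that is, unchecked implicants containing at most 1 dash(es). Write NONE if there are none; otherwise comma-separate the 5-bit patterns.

00101, 01110, 10-00, 1000-, 1101-, 11101

Round 0: 00000✓ 00010✓ 00101 01110 10000✓ 10001✓ 10010✓ 10100✓ 11000✓ 11010✓ 11011✓ 11101
Round 1: -0000✓ -0010✓ 000-0✓ 1-000✓ 1-010✓ 10-00 100-0✓ 1000- 110-0✓ 1101-
Round 2: -00-0 1-0-0
PIs = {-00-0, 00101, 01110, 1-0-0, 10-00, 1000-, 1101-, 11101}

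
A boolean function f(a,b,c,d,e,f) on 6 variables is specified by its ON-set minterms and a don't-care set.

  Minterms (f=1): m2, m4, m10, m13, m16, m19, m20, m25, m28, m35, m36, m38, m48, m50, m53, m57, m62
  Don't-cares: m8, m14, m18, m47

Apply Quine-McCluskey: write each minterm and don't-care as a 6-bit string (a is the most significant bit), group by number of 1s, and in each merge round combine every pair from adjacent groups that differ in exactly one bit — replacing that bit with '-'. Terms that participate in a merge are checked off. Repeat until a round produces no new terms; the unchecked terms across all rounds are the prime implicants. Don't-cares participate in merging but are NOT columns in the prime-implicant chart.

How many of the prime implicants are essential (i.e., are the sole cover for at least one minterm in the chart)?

Round 0: 000010✓ 000100✓ 001000✓ 001010✓ 001101 001110✓ 010000✓ 010010✓ 010011✓ 010100✓ 011001✓ 011100✓ 100011 100100✓ 100110✓ 101111 110000✓ 110010✓ 110101 111001✓ 111110
Round 1: -00100 -10000✓ -10010✓ -11001 0-0010 0-0100 00-010 001-10 0010-0 01-100 010-00 0100-0✓ 01001- 1001-0 1100-0✓
Round 2: -100-0
PIs = {-00100, -100-0, -11001, 0-0010, 0-0100, 00-010, 001-10, 0010-0, 001101, 01-100, 010-00, 01001-, 100011, 1001-0, 101111, 110101, 111110}
Coverage chart:
  m2: 0-0010,00-010
  m4: -00100,0-0100
  m10: 00-010,001-10,0010-0
  m13: 001101 ←essential
  m16: -100-0,010-00
  m19: 01001- ←essential
  m20: 0-0100,01-100,010-00
  m25: -11001 ←essential
  m28: 01-100 ←essential
  m35: 100011 ←essential
  m36: -00100,1001-0
  m38: 1001-0 ←essential
  m48: -100-0 ←essential
  m50: -100-0 ←essential
  m53: 110101 ←essential
  m57: -11001 ←essential
  m62: 111110 ←essential
Essential: -100-0, -11001, 001101, 01-100, 01001-, 100011, 1001-0, 110101, 111110

9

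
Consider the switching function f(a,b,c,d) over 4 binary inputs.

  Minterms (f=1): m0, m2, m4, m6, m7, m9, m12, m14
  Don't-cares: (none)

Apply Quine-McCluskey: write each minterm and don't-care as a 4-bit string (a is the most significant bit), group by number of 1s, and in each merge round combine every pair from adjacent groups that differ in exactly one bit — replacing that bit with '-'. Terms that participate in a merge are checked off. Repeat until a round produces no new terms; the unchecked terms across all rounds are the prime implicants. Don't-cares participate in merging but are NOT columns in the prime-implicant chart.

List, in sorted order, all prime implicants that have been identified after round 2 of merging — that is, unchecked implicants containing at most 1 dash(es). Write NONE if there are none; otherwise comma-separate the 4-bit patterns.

011-, 1001

size-2^0 implicants → 0000(✓)  0010(✓)  0100(✓)  0110(✓)  0111(✓)  1001  1100(✓)  1110(✓)
size-2^1 implicants → -100(✓)  -110(✓)  0-00(✓)  0-10(✓)  00-0(✓)  01-0(✓)  011-  11-0(✓)
size-2^2 implicants → -1-0  0--0
Unchecked terms (primes): -1-0, 0--0, 011-, 1001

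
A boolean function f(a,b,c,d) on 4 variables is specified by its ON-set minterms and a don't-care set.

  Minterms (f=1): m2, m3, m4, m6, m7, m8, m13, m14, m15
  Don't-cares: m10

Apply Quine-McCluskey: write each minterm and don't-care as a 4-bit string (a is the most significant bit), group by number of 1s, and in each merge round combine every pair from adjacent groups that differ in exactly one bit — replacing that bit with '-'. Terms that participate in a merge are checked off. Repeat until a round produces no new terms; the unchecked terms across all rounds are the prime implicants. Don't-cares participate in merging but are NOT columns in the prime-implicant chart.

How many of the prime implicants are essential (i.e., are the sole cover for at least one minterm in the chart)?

4

size-2^0 implicants → 0010(✓)  0011(✓)  0100(✓)  0110(✓)  0111(✓)  1000(✓)  1010(✓)  1101(✓)  1110(✓)  1111(✓)
size-2^1 implicants → -010(✓)  -110(✓)  -111(✓)  0-10(✓)  0-11(✓)  001-(✓)  01-0  011-(✓)  1-10(✓)  10-0  11-1  111-(✓)
size-2^2 implicants → --10  -11-  0-1-
Unchecked terms (primes): --10, -11-, 0-1-, 01-0, 10-0, 11-1
Minterm coverage:
  m2 ⊆ --10,0-1-
  m3 ⊆ 0-1- [E]
  m4 ⊆ 01-0 [E]
  m6 ⊆ --10,-11-,0-1-,01-0
  m7 ⊆ -11-,0-1-
  m8 ⊆ 10-0 [E]
  m13 ⊆ 11-1 [E]
  m14 ⊆ --10,-11-
  m15 ⊆ -11-,11-1
E = {0-1-, 01-0, 10-0, 11-1}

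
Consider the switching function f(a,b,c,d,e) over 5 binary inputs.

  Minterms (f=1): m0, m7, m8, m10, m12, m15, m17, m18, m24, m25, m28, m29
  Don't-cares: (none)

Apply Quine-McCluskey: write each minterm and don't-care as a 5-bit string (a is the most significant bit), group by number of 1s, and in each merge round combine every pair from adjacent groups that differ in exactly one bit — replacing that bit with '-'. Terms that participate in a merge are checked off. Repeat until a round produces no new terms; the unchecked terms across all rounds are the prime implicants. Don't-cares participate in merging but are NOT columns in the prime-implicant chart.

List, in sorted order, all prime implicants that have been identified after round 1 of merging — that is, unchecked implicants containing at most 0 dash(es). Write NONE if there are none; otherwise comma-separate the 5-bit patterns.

size-2^0 implicants → 00000(✓)  00111(✓)  01000(✓)  01010(✓)  01100(✓)  01111(✓)  10001(✓)  10010  11000(✓)  11001(✓)  11100(✓)  11101(✓)
size-2^1 implicants → -1000(✓)  -1100(✓)  0-000  0-111  01-00(✓)  010-0  1-001  11-00(✓)  11-01(✓)  1100-(✓)  1110-(✓)
size-2^2 implicants → -1-00  11-0-
Unchecked terms (primes): -1-00, 0-000, 0-111, 010-0, 1-001, 10010, 11-0-

10010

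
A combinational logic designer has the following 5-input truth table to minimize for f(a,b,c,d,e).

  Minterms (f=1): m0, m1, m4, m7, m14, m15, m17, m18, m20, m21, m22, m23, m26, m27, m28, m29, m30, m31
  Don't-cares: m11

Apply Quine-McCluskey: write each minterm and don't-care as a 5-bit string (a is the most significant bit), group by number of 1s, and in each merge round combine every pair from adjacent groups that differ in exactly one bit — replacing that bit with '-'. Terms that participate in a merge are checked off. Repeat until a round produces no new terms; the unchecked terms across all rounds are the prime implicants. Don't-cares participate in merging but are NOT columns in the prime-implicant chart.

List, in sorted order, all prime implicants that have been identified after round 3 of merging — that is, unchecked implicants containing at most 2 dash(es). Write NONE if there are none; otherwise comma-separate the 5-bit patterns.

--111, -0001, -0100, -1-11, -111-, 00-00, 0000-, 1--10, 10-01, 11-1-

[col 0] 00000*, 00001*, 00100*, 00111*, 01011*, 01110*, 01111*, 10001*, 10010*, 10100*, 10101*, 10110*, 10111*, 11010*, 11011*, 11100*, 11101*, 11110*, 11111*
[col 1] -0001, -0100, -0111*, -1011*, -1110*, -1111*, 0-111*, 00-00, 0000-, 01-11*, 0111-*, 1-010*, 1-100*, 1-101*, 1-110*, 1-111*, 10-01, 10-10*, 101-0*, 101-1*, 1010-*, 1011-*, 11-10*, 11-11*, 1101-*, 111-0*, 111-1*, 1110-*, 1111-*
[col 2] --111, -1-11, -111-, 1--10, 1-1-0*, 1-1-1*, 1-10-*, 1-11-*, 101--*, 11-1-, 111--*
[col 3] 1-1--
Prime implicants: --111, -0001, -0100, -1-11, -111-, 00-00, 0000-, 1--10, 1-1--, 10-01, 11-1-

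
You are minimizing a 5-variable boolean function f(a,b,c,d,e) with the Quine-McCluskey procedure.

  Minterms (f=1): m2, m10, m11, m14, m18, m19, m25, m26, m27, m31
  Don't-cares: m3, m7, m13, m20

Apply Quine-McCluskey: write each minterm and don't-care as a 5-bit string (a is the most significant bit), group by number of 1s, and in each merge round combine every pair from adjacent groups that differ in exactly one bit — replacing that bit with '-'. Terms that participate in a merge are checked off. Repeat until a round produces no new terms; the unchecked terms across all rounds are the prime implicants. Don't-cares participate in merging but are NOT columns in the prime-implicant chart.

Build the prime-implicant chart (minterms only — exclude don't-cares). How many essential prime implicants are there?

4

size-2^0 implicants → 00010(✓)  00011(✓)  00111(✓)  01010(✓)  01011(✓)  01101  01110(✓)  10010(✓)  10011(✓)  10100  11001(✓)  11010(✓)  11011(✓)  11111(✓)
size-2^1 implicants → -0010(✓)  -0011(✓)  -1010(✓)  -1011(✓)  0-010(✓)  0-011(✓)  00-11  0001-(✓)  01-10  0101-(✓)  1-010(✓)  1-011(✓)  1001-(✓)  11-11  110-1  1101-(✓)
size-2^2 implicants → --010(✓)  --011(✓)  -001-(✓)  -101-(✓)  0-01-(✓)  1-01-(✓)
size-2^3 implicants → --01-
Unchecked terms (primes): --01-, 00-11, 01-10, 01101, 10100, 11-11, 110-1
Minterm coverage:
  m2 ⊆ --01- [E]
  m10 ⊆ --01-,01-10
  m11 ⊆ --01- [E]
  m14 ⊆ 01-10 [E]
  m18 ⊆ --01- [E]
  m19 ⊆ --01- [E]
  m25 ⊆ 110-1 [E]
  m26 ⊆ --01- [E]
  m27 ⊆ --01-,11-11,110-1
  m31 ⊆ 11-11 [E]
E = {--01-, 01-10, 11-11, 110-1}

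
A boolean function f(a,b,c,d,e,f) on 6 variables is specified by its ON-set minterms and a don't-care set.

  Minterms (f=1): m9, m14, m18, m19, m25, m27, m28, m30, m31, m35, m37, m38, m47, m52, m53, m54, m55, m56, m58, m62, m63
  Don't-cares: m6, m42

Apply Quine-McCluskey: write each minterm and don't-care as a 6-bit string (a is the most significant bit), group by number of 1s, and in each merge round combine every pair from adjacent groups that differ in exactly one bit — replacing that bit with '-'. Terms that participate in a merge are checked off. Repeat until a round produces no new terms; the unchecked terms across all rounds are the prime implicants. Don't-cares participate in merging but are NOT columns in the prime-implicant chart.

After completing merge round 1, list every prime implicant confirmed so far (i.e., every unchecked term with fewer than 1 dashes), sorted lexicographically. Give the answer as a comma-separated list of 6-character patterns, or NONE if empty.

Round 0: 000110✓ 001001✓ 001110✓ 010010✓ 010011✓ 011001✓ 011011✓ 011100✓ 011110✓ 011111✓ 100011 100101✓ 100110✓ 101010✓ 101111✓ 110100✓ 110101✓ 110110✓ 110111✓ 111000✓ 111010✓ 111110✓ 111111✓
Round 1: -00110 -11110✓ -11111✓ 0-1001 0-1110 00-110 01-011 01001- 011-11 0110-1 0111-0 01111-✓ 1-0101 1-0110 1-1010 1-1111 11-110✓ 11-111✓ 1101-0✓ 1101-1✓ 11010-✓ 11011-✓ 111-10 1110-0 11111-✓
Round 2: -1111- 11-11- 1101--
PIs = {-00110, -1111-, 0-1001, 0-1110, 00-110, 01-011, 01001-, 011-11, 0110-1, 0111-0, 1-0101, 1-0110, 1-1010, 1-1111, 100011, 11-11-, 1101--, 111-10, 1110-0}

100011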